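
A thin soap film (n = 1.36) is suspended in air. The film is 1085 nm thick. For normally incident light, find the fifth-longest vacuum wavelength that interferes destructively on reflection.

Ray reflecting at the top interface goes from n = 1.0 toward n = 1.36: a half-wave phase shift.
At the lower boundary (n = 1.36 to n = 1.0) the reflected ray undergoes no phase shift.
Exactly one π shift → a net half-wave offset.
For dark reflection here: 2 n t = m λ.
λ = 2 n t / m. The fifth-longest wavelength is m = 5: λ = 2 × 1.36 × 1085 / 5.00 = 590 nm.

590 nm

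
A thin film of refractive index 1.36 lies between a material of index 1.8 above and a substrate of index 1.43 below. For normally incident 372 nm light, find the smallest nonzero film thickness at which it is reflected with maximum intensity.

68.4 nm

At the upper boundary (n = 1.8 to n = 1.36) the reflected ray undergoes no phase shift.
At the lower boundary (n = 1.36 to n = 1.43) the reflected ray undergoes a half-wave phase shift.
Net: one phase inversion between the two reflected rays.
So the condition for constructive reflection is 2 n t = (m + ½) λ.
Minimum at m = 0: t = λ / (4 n) = 372 / (4 × 1.36) = 68.4 nm.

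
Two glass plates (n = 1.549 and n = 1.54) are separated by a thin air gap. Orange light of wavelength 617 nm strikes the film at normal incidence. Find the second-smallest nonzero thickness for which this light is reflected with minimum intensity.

617 nm

Top surface (1.549 → 1.0): reflection off a lower-index medium gives no phase shift.
Ray reflecting at the bottom interface goes from n = 1.0 toward n = 1.54: a half-wave phase shift.
Net: one phase inversion between the two reflected rays.
For weak reflection here: 2 n t = m λ.
The second-smallest nonzero thickness corresponds to m = 2: t = m λ / (2 n) = 2.00 × 617 / (2 × 1.0) = 617 nm.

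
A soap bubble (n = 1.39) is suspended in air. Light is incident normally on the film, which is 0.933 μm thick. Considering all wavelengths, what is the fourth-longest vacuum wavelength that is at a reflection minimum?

Ray reflecting at the top interface goes from n = 1.0 toward n = 1.39: a half-wave phase shift.
At the lower boundary (n = 1.39 to n = 1.0) the reflected ray undergoes no phase shift.
The two reflections differ by half a wavelength.
With one net inversion, destructive interference in reflection requires 2 n t = m λ.
λ = 2 n t / m. The fourth-longest wavelength is m = 4: λ = 2 × 1.39 × 933 / 4.00 = 648 nm.

648 nm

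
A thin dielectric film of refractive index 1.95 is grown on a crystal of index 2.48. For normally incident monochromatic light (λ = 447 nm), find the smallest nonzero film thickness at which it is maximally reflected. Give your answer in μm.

Top surface (1.0 → 1.95): reflection off a higher-index medium gives a half-wave phase shift.
Ray reflecting at the bottom interface goes from n = 1.95 toward n = 2.48: a half-wave phase shift.
Net: no relative phase inversion (both shifts match).
With no net inversion, constructive interference in reflection requires 2 n t = m λ.
Minimum nonzero at m = 1: t = λ / (2 n) = 447 / (2 × 1.95) = 115 nm.

0.115 μm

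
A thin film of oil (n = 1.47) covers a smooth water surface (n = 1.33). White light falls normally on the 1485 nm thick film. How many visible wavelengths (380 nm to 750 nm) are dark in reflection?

Ray reflecting at the top interface goes from n = 1.0 toward n = 1.47: a half-wave phase shift.
At the lower boundary (n = 1.47 to n = 1.33) the reflected ray undergoes no phase shift.
The two reflections differ by half a wavelength.
For dark reflection here: 2 n t = m λ.
λ = 2 n t / m = 4366 / m nm.
m=5: 873 nm (IR); m=6: 728 nm (visible); m=7: 624 nm (visible); m=8: 546 nm (visible); m=9: 485 nm (visible); m=10: 437 nm (visible); m=11: 397 nm (visible); m=12: 364 nm (UV).

6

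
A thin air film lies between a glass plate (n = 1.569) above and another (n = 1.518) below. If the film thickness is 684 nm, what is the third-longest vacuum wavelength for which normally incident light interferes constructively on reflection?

547 nm

At the upper boundary (n = 1.569 to n = 1.0) the reflected ray undergoes no phase shift.
Bottom surface (1.0 → 1.518): reflection off a higher-index medium gives a half-wave phase shift.
Net: one phase inversion between the two reflected rays.
So the condition for constructive reflection is 2 n t = (m + ½) λ.
λ = 2 n t / (m + ½). The third-longest wavelength is m = 2: λ = 2 × 1.0 × 684 / 2.50 = 547 nm.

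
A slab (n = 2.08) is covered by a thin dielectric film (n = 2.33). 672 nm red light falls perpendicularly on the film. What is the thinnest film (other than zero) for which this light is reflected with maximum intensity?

Ray reflecting at the top interface goes from n = 1.0 toward n = 2.33: a half-wave phase shift.
Ray reflecting at the bottom interface goes from n = 2.33 toward n = 2.08: no phase shift.
The two reflections differ by half a wavelength.
So the condition for constructive reflection is 2 n t = (m + ½) λ.
Minimum at m = 0: t = λ / (4 n) = 672 / (4 × 2.33) = 72.1 nm.

72.1 nm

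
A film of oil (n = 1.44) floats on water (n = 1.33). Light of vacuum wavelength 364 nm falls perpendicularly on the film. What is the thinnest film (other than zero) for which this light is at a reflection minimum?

126 nm

At the upper boundary (n = 1.0 to n = 1.44) the reflected ray undergoes a half-wave phase shift.
Ray reflecting at the bottom interface goes from n = 1.44 toward n = 1.33: no phase shift.
The two reflections differ by half a wavelength.
With one net inversion, destructive interference in reflection requires 2 n t = m λ.
Minimum nonzero at m = 1: t = λ / (2 n) = 364 / (2 × 1.44) = 126 nm.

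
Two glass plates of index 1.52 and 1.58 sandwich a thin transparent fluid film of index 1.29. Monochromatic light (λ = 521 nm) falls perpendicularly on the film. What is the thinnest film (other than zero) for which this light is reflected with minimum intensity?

Ray reflecting at the top interface goes from n = 1.52 toward n = 1.29: no phase shift.
Ray reflecting at the bottom interface goes from n = 1.29 toward n = 1.58: a half-wave phase shift.
Exactly one π shift → a net half-wave offset.
For dark reflection here: 2 n t = m λ.
Minimum nonzero at m = 1: t = λ / (2 n) = 521 / (2 × 1.29) = 202 nm.

202 nm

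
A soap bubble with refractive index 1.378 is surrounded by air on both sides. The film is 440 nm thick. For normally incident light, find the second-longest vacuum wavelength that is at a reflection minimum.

Ray reflecting at the top interface goes from n = 1.0 toward n = 1.378: a half-wave phase shift.
Ray reflecting at the bottom interface goes from n = 1.378 toward n = 1.0: no phase shift.
The two reflections differ by half a wavelength.
So the condition for destructive reflection is 2 n t = m λ.
λ = 2 n t / m. The second-longest wavelength is m = 2: λ = 2 × 1.378 × 440 / 2.00 = 606 nm.

606 nm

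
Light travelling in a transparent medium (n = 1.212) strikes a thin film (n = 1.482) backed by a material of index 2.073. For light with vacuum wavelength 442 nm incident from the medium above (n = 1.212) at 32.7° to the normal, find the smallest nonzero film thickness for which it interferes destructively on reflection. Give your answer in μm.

0.0831 μm

Ray reflecting at the top interface goes from n = 1.212 toward n = 1.482: a half-wave phase shift.
Ray reflecting at the bottom interface goes from n = 1.482 toward n = 2.073: a half-wave phase shift.
Zero or two π shifts → no net half-wave offset.
So the condition for destructive reflection is 2 n t cos θ_r = (m + ½) λ.
Snell's law: 1.212 sin 32.7° = 1.482 sin θ_r → sin θ_r = 0.442, cos θ_r = 0.897.
Minimum at m = 0: t = λ / (4 n cos θ_r) = 442 / (4 × 1.482 × 0.897) = 83.1 nm.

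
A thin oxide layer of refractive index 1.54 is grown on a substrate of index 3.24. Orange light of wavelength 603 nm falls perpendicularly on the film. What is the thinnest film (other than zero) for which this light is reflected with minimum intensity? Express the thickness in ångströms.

979 Å

At the upper boundary (n = 1.0 to n = 1.54) the reflected ray undergoes a half-wave phase shift.
Bottom surface (1.54 → 3.24): reflection off a higher-index medium gives a half-wave phase shift.
Zero or two π shifts → no net half-wave offset.
So the condition for destructive reflection is 2 n t = (m + ½) λ.
Minimum at m = 0: t = λ / (4 n) = 603 / (4 × 1.54) = 97.9 nm.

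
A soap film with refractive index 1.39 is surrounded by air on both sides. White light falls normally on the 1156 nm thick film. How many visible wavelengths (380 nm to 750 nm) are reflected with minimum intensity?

Ray reflecting at the top interface goes from n = 1.0 toward n = 1.39: a half-wave phase shift.
Bottom surface (1.39 → 1.0): reflection off a lower-index medium gives no phase shift.
Exactly one π shift → a net half-wave offset.
So the condition for destructive reflection is 2 n t = m λ.
λ = 2 n t / m = 3214 / m nm.
m=4: 803 nm (IR); m=5: 643 nm (visible); m=6: 536 nm (visible); m=7: 459 nm (visible); m=8: 402 nm (visible); m=9: 357 nm (UV).

4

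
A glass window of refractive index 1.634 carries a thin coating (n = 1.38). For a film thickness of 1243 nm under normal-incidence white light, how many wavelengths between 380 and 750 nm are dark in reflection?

Ray reflecting at the top interface goes from n = 1.0 toward n = 1.38: a half-wave phase shift.
Bottom surface (1.38 → 1.634): reflection off a higher-index medium gives a half-wave phase shift.
Zero or two π shifts → no net half-wave offset.
For minimum reflection here: 2 n t = (m + ½) λ.
λ = 2 n t / (m + ½) = 3431 / (m + ½) nm.
m=4: 762 nm (IR); m=5: 624 nm (visible); m=6: 528 nm (visible); m=7: 457 nm (visible); m=8: 404 nm (visible); m=9: 361 nm (UV).

4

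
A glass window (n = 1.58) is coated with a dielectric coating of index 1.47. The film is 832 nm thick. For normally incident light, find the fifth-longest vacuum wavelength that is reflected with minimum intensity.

At the upper boundary (n = 1.0 to n = 1.47) the reflected ray undergoes a half-wave phase shift.
Ray reflecting at the bottom interface goes from n = 1.47 toward n = 1.58: a half-wave phase shift.
The two reflections carry the same phase change, so no net offset.
So the condition for destructive reflection is 2 n t = (m + ½) λ.
λ = 2 n t / (m + ½). The fifth-longest wavelength is m = 4: λ = 2 × 1.47 × 832 / 4.50 = 544 nm.

544 nm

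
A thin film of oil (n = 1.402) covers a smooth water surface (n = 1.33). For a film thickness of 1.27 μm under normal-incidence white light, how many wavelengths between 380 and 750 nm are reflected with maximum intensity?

4

Ray reflecting at the top interface goes from n = 1.0 toward n = 1.402: a half-wave phase shift.
At the lower boundary (n = 1.402 to n = 1.33) the reflected ray undergoes no phase shift.
The two reflections differ by half a wavelength.
With one net inversion, constructive interference in reflection requires 2 n t = (m + ½) λ.
λ = 2 n t / (m + ½) = 3561 / (m + ½) nm.
m=4: 791 nm (IR); m=5: 647 nm (visible); m=6: 548 nm (visible); m=7: 475 nm (visible); m=8: 419 nm (visible); m=9: 375 nm (UV).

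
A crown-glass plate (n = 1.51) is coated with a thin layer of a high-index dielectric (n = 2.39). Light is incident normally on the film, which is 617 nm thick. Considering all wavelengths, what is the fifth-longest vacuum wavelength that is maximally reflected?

655 nm

Ray reflecting at the top interface goes from n = 1.0 toward n = 2.39: a half-wave phase shift.
Bottom surface (2.39 → 1.51): reflection off a lower-index medium gives no phase shift.
The two reflections differ by half a wavelength.
For maximum reflection here: 2 n t = (m + ½) λ.
λ = 2 n t / (m + ½). The fifth-longest wavelength is m = 4: λ = 2 × 2.39 × 617 / 4.50 = 655 nm.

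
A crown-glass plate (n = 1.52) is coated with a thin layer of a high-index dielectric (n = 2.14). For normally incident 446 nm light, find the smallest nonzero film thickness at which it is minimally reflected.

104 nm

Ray reflecting at the top interface goes from n = 1.0 toward n = 2.14: a half-wave phase shift.
Ray reflecting at the bottom interface goes from n = 2.14 toward n = 1.52: no phase shift.
Exactly one π shift → a net half-wave offset.
So the condition for destructive reflection is 2 n t = m λ.
Minimum nonzero at m = 1: t = λ / (2 n) = 446 / (2 × 2.14) = 104 nm.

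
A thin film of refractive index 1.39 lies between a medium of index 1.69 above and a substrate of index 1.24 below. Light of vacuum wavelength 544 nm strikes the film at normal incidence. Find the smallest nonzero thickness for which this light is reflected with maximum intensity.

Ray reflecting at the top interface goes from n = 1.69 toward n = 1.39: no phase shift.
Ray reflecting at the bottom interface goes from n = 1.39 toward n = 1.24: no phase shift.
Net: no relative phase inversion (both shifts match).
So the condition for constructive reflection is 2 n t = m λ.
The smallest nonzero thickness corresponds to m = 1: t = m λ / (2 n) = 1.00 × 544 / (2 × 1.39) = 196 nm.

196 nm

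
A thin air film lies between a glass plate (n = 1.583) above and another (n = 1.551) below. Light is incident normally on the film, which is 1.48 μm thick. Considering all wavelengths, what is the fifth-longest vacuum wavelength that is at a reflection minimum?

Top surface (1.583 → 1.0): reflection off a lower-index medium gives no phase shift.
Ray reflecting at the bottom interface goes from n = 1.0 toward n = 1.551: a half-wave phase shift.
The two reflections differ by half a wavelength.
For minimum reflection here: 2 n t = m λ.
λ = 2 n t / m. The fifth-longest wavelength is m = 5: λ = 2 × 1.0 × 1480 / 5.00 = 592 nm.

592 nm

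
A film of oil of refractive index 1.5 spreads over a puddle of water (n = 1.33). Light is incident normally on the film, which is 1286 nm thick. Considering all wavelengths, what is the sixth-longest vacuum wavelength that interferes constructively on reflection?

At the upper boundary (n = 1.0 to n = 1.5) the reflected ray undergoes a half-wave phase shift.
Bottom surface (1.5 → 1.33): reflection off a lower-index medium gives no phase shift.
The two reflections differ by half a wavelength.
With one net inversion, constructive interference in reflection requires 2 n t = (m + ½) λ.
λ = 2 n t / (m + ½). The sixth-longest wavelength is m = 5: λ = 2 × 1.5 × 1286 / 5.50 = 701 nm.

701 nm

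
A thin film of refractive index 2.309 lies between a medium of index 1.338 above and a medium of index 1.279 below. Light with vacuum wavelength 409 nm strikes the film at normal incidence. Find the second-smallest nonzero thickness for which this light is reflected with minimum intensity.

Top surface (1.338 → 2.309): reflection off a higher-index medium gives a half-wave phase shift.
Ray reflecting at the bottom interface goes from n = 2.309 toward n = 1.279: no phase shift.
The two reflections differ by half a wavelength.
For dark reflection here: 2 n t = m λ.
The second-smallest nonzero thickness corresponds to m = 2: t = m λ / (2 n) = 2.00 × 409 / (2 × 2.309) = 177 nm.

177 nm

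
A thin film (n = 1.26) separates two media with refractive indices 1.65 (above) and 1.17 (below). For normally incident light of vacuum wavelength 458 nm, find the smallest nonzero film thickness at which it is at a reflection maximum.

182 nm

Ray reflecting at the top interface goes from n = 1.65 toward n = 1.26: no phase shift.
Ray reflecting at the bottom interface goes from n = 1.26 toward n = 1.17: no phase shift.
Net: no relative phase inversion (both shifts match).
For maximum reflection here: 2 n t = m λ.
Minimum nonzero at m = 1: t = λ / (2 n) = 458 / (2 × 1.26) = 182 nm.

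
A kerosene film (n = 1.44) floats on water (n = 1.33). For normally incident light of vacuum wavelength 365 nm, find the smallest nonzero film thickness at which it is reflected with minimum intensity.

127 nm

At the upper boundary (n = 1.0 to n = 1.44) the reflected ray undergoes a half-wave phase shift.
At the lower boundary (n = 1.44 to n = 1.33) the reflected ray undergoes no phase shift.
Exactly one π shift → a net half-wave offset.
So the condition for destructive reflection is 2 n t = m λ.
Minimum nonzero at m = 1: t = λ / (2 n) = 365 / (2 × 1.44) = 127 nm.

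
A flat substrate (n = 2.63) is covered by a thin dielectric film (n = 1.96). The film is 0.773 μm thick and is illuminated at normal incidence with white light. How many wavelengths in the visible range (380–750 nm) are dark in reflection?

4

Top surface (1.0 → 1.96): reflection off a higher-index medium gives a half-wave phase shift.
At the lower boundary (n = 1.96 to n = 2.63) the reflected ray undergoes a half-wave phase shift.
The two reflections carry the same phase change, so no net offset.
So the condition for destructive reflection is 2 n t = (m + ½) λ.
λ = 2 n t / (m + ½) = 3030 / (m + ½) nm.
m=3: 866 nm (IR); m=4: 673 nm (visible); m=5: 551 nm (visible); m=6: 466 nm (visible); m=7: 404 nm (visible); m=8: 356 nm (UV).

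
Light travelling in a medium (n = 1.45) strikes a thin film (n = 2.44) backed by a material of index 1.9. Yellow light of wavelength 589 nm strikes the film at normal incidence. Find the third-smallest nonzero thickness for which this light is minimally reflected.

Top surface (1.45 → 2.44): reflection off a higher-index medium gives a half-wave phase shift.
Bottom surface (2.44 → 1.9): reflection off a lower-index medium gives no phase shift.
Exactly one π shift → a net half-wave offset.
For dark reflection here: 2 n t = m λ.
The third-smallest nonzero thickness corresponds to m = 3: t = m λ / (2 n) = 3.00 × 589 / (2 × 2.44) = 362 nm.

362 nm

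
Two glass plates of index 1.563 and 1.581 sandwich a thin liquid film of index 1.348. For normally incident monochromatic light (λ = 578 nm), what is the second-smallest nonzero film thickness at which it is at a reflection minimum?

429 nm

At the upper boundary (n = 1.563 to n = 1.348) the reflected ray undergoes no phase shift.
Bottom surface (1.348 → 1.581): reflection off a higher-index medium gives a half-wave phase shift.
Net: one phase inversion between the two reflected rays.
For minimum reflection here: 2 n t = m λ.
The second-smallest nonzero thickness corresponds to m = 2: t = m λ / (2 n) = 2.00 × 578 / (2 × 1.348) = 429 nm.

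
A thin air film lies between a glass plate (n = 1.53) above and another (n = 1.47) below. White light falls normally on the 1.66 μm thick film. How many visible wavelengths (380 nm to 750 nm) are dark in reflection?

Ray reflecting at the top interface goes from n = 1.53 toward n = 1.0: no phase shift.
Bottom surface (1.0 → 1.47): reflection off a higher-index medium gives a half-wave phase shift.
Net: one phase inversion between the two reflected rays.
For weak reflection here: 2 n t = m λ.
λ = 2 n t / m = 3320 / m nm.
m=4: 830 nm (IR); m=5: 664 nm (visible); m=6: 553 nm (visible); m=7: 474 nm (visible); m=8: 415 nm (visible); m=9: 369 nm (UV).

4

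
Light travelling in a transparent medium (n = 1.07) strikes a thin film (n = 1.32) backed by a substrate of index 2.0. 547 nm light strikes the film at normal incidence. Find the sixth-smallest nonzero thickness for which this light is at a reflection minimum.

1140 nm

Top surface (1.07 → 1.32): reflection off a higher-index medium gives a half-wave phase shift.
At the lower boundary (n = 1.32 to n = 2.0) the reflected ray undergoes a half-wave phase shift.
The two reflections carry the same phase change, so no net offset.
With no net inversion, destructive interference in reflection requires 2 n t = (m + ½) λ.
The sixth-smallest nonzero thickness corresponds to m = 5: t = (m + ½) λ / (2 n) = 5.50 × 547 / (2 × 1.32) = 1140 nm.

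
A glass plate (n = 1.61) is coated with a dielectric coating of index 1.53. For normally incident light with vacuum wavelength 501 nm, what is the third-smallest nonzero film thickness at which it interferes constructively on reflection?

At the upper boundary (n = 1.0 to n = 1.53) the reflected ray undergoes a half-wave phase shift.
Bottom surface (1.53 → 1.61): reflection off a higher-index medium gives a half-wave phase shift.
The two reflections carry the same phase change, so no net offset.
With no net inversion, constructive interference in reflection requires 2 n t = m λ.
The third-smallest nonzero thickness corresponds to m = 3: t = m λ / (2 n) = 3.00 × 501 / (2 × 1.53) = 491 nm.

491 nm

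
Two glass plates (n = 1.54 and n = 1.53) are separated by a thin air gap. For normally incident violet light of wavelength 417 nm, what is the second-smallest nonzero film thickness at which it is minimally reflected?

417 nm

Ray reflecting at the top interface goes from n = 1.54 toward n = 1.0: no phase shift.
Bottom surface (1.0 → 1.53): reflection off a higher-index medium gives a half-wave phase shift.
The two reflections differ by half a wavelength.
So the condition for destructive reflection is 2 n t = m λ.
The second-smallest nonzero thickness corresponds to m = 2: t = m λ / (2 n) = 2.00 × 417 / (2 × 1.0) = 417 nm.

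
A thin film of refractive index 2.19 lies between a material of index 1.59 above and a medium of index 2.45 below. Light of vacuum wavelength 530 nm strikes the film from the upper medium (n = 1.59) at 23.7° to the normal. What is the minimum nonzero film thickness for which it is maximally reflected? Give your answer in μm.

At the upper boundary (n = 1.59 to n = 2.19) the reflected ray undergoes a half-wave phase shift.
At the lower boundary (n = 2.19 to n = 2.45) the reflected ray undergoes a half-wave phase shift.
The two reflections carry the same phase change, so no net offset.
With no net inversion, constructive interference in reflection requires 2 n t cos θ_r = m λ.
Snell's law: 1.59 sin 23.7° = 2.19 sin θ_r → sin θ_r = 0.292, cos θ_r = 0.956.
Minimum nonzero at m = 1: t = λ / (2 n cos θ_r) = 530 / (2 × 2.19 × 0.956) = 127 nm.

0.127 μm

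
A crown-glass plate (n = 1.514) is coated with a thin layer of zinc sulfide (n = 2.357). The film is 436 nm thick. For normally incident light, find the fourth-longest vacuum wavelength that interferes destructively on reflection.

514 nm

At the upper boundary (n = 1.0 to n = 2.357) the reflected ray undergoes a half-wave phase shift.
At the lower boundary (n = 2.357 to n = 1.514) the reflected ray undergoes no phase shift.
Exactly one π shift → a net half-wave offset.
For minimum reflection here: 2 n t = m λ.
λ = 2 n t / m. The fourth-longest wavelength is m = 4: λ = 2 × 2.357 × 436 / 4.00 = 514 nm.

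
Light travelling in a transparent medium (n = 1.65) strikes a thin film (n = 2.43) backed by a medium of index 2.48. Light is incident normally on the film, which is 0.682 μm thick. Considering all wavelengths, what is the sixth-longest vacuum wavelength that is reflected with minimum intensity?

603 nm

Top surface (1.65 → 2.43): reflection off a higher-index medium gives a half-wave phase shift.
Bottom surface (2.43 → 2.48): reflection off a higher-index medium gives a half-wave phase shift.
Net: no relative phase inversion (both shifts match).
With no net inversion, destructive interference in reflection requires 2 n t = (m + ½) λ.
λ = 2 n t / (m + ½). The sixth-longest wavelength is m = 5: λ = 2 × 2.43 × 682 / 5.50 = 603 nm.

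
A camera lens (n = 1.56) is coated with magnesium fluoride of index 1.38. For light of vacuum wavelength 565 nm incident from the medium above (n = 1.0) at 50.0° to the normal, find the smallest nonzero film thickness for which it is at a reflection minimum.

At the upper boundary (n = 1.0 to n = 1.38) the reflected ray undergoes a half-wave phase shift.
At the lower boundary (n = 1.38 to n = 1.56) the reflected ray undergoes a half-wave phase shift.
Zero or two π shifts → no net half-wave offset.
For minimum reflection here: 2 n t cos θ_r = (m + ½) λ.
Snell's law: 1.0 sin 50.0° = 1.38 sin θ_r → sin θ_r = 0.555, cos θ_r = 0.832.
Minimum at m = 0: t = λ / (4 n cos θ_r) = 565 / (4 × 1.38 × 0.832) = 123 nm.

123 nm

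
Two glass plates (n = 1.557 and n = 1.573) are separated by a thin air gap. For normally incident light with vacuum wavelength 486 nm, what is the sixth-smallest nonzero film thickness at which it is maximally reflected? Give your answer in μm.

1.34 μm

Top surface (1.557 → 1.0): reflection off a lower-index medium gives no phase shift.
Ray reflecting at the bottom interface goes from n = 1.0 toward n = 1.573: a half-wave phase shift.
The two reflections differ by half a wavelength.
So the condition for constructive reflection is 2 n t = (m + ½) λ.
The sixth-smallest nonzero thickness corresponds to m = 5: t = (m + ½) λ / (2 n) = 5.50 × 486 / (2 × 1.0) = 1337 nm.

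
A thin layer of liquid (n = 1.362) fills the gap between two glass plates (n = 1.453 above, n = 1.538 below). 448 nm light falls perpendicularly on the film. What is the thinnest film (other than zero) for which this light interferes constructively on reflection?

82.2 nm

Ray reflecting at the top interface goes from n = 1.453 toward n = 1.362: no phase shift.
Ray reflecting at the bottom interface goes from n = 1.362 toward n = 1.538: a half-wave phase shift.
Net: one phase inversion between the two reflected rays.
With one net inversion, constructive interference in reflection requires 2 n t = (m + ½) λ.
Minimum at m = 0: t = λ / (4 n) = 448 / (4 × 1.362) = 82.2 nm.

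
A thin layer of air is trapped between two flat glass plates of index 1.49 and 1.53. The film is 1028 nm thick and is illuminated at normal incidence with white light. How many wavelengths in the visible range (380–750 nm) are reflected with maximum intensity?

Top surface (1.49 → 1.0): reflection off a lower-index medium gives no phase shift.
At the lower boundary (n = 1.0 to n = 1.53) the reflected ray undergoes a half-wave phase shift.
Net: one phase inversion between the two reflected rays.
So the condition for constructive reflection is 2 n t = (m + ½) λ.
λ = 2 n t / (m + ½) = 2056 / (m + ½) nm.
m=2: 822 nm (IR); m=3: 587 nm (visible); m=4: 457 nm (visible); m=5: 374 nm (UV).

2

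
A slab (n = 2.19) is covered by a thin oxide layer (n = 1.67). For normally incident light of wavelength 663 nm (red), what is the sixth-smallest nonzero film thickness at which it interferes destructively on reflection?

1092 nm

Ray reflecting at the top interface goes from n = 1.0 toward n = 1.67: a half-wave phase shift.
Ray reflecting at the bottom interface goes from n = 1.67 toward n = 2.19: a half-wave phase shift.
The two reflections carry the same phase change, so no net offset.
So the condition for destructive reflection is 2 n t = (m + ½) λ.
The sixth-smallest nonzero thickness corresponds to m = 5: t = (m + ½) λ / (2 n) = 5.50 × 663 / (2 × 1.67) = 1092 nm.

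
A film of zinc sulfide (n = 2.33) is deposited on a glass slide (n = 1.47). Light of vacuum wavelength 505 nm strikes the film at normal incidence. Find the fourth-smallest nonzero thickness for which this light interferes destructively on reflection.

Top surface (1.0 → 2.33): reflection off a higher-index medium gives a half-wave phase shift.
Ray reflecting at the bottom interface goes from n = 2.33 toward n = 1.47: no phase shift.
The two reflections differ by half a wavelength.
So the condition for destructive reflection is 2 n t = m λ.
The fourth-smallest nonzero thickness corresponds to m = 4: t = m λ / (2 n) = 4.00 × 505 / (2 × 2.33) = 433 nm.

433 nm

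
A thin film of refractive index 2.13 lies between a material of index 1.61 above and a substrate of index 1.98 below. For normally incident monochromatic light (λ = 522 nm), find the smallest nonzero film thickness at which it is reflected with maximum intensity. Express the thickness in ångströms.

613 Å

Ray reflecting at the top interface goes from n = 1.61 toward n = 2.13: a half-wave phase shift.
At the lower boundary (n = 2.13 to n = 1.98) the reflected ray undergoes no phase shift.
Exactly one π shift → a net half-wave offset.
So the condition for constructive reflection is 2 n t = (m + ½) λ.
Minimum at m = 0: t = λ / (4 n) = 522 / (4 × 2.13) = 61.3 nm.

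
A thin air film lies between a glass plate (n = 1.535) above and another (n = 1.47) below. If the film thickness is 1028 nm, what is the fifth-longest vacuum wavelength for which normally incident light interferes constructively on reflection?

457 nm

Ray reflecting at the top interface goes from n = 1.535 toward n = 1.0: no phase shift.
Ray reflecting at the bottom interface goes from n = 1.0 toward n = 1.47: a half-wave phase shift.
Net: one phase inversion between the two reflected rays.
For strong reflection here: 2 n t = (m + ½) λ.
λ = 2 n t / (m + ½). The fifth-longest wavelength is m = 4: λ = 2 × 1.0 × 1028 / 4.50 = 457 nm.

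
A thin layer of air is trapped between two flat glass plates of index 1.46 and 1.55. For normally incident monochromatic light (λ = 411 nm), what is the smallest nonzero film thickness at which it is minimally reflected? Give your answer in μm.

Top surface (1.46 → 1.0): reflection off a lower-index medium gives no phase shift.
Bottom surface (1.0 → 1.55): reflection off a higher-index medium gives a half-wave phase shift.
Net: one phase inversion between the two reflected rays.
For weak reflection here: 2 n t = m λ.
The smallest nonzero thickness corresponds to m = 1: t = m λ / (2 n) = 1.00 × 411 / (2 × 1.0) = 206 nm.

0.206 μm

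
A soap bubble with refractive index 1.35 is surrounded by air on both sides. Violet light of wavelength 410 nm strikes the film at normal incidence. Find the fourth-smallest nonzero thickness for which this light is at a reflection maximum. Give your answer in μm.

Ray reflecting at the top interface goes from n = 1.0 toward n = 1.35: a half-wave phase shift.
Bottom surface (1.35 → 1.0): reflection off a lower-index medium gives no phase shift.
Exactly one π shift → a net half-wave offset.
So the condition for constructive reflection is 2 n t = (m + ½) λ.
The fourth-smallest nonzero thickness corresponds to m = 3: t = (m + ½) λ / (2 n) = 3.50 × 410 / (2 × 1.35) = 531 nm.

0.531 μm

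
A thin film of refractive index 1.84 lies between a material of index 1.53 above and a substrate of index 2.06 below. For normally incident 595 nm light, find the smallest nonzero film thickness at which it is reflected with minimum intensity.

80.8 nm

Top surface (1.53 → 1.84): reflection off a higher-index medium gives a half-wave phase shift.
At the lower boundary (n = 1.84 to n = 2.06) the reflected ray undergoes a half-wave phase shift.
The two reflections carry the same phase change, so no net offset.
So the condition for destructive reflection is 2 n t = (m + ½) λ.
Minimum at m = 0: t = λ / (4 n) = 595 / (4 × 1.84) = 80.8 nm.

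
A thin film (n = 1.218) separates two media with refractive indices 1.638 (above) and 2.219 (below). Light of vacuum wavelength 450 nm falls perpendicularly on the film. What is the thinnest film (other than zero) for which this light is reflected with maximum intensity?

92.4 nm

At the upper boundary (n = 1.638 to n = 1.218) the reflected ray undergoes no phase shift.
Bottom surface (1.218 → 2.219): reflection off a higher-index medium gives a half-wave phase shift.
Exactly one π shift → a net half-wave offset.
For bright reflection here: 2 n t = (m + ½) λ.
Minimum at m = 0: t = λ / (4 n) = 450 / (4 × 1.218) = 92.4 nm.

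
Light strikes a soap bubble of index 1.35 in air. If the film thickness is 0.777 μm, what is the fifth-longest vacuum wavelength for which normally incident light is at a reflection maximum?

Ray reflecting at the top interface goes from n = 1.0 toward n = 1.35: a half-wave phase shift.
Ray reflecting at the bottom interface goes from n = 1.35 toward n = 1.0: no phase shift.
Net: one phase inversion between the two reflected rays.
For maximum reflection here: 2 n t = (m + ½) λ.
λ = 2 n t / (m + ½). The fifth-longest wavelength is m = 4: λ = 2 × 1.35 × 777 / 4.50 = 466 nm.

466 nm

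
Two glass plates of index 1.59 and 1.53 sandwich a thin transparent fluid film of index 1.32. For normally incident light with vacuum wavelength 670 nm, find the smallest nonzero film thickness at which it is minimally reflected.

At the upper boundary (n = 1.59 to n = 1.32) the reflected ray undergoes no phase shift.
Ray reflecting at the bottom interface goes from n = 1.32 toward n = 1.53: a half-wave phase shift.
Exactly one π shift → a net half-wave offset.
For weak reflection here: 2 n t = m λ.
Minimum nonzero at m = 1: t = λ / (2 n) = 670 / (2 × 1.32) = 254 nm.

254 nm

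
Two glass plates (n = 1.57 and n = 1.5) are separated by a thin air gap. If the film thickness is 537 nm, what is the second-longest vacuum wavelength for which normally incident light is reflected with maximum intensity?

Top surface (1.57 → 1.0): reflection off a lower-index medium gives no phase shift.
Ray reflecting at the bottom interface goes from n = 1.0 toward n = 1.5: a half-wave phase shift.
Exactly one π shift → a net half-wave offset.
For bright reflection here: 2 n t = (m + ½) λ.
λ = 2 n t / (m + ½). The second-longest wavelength is m = 1: λ = 2 × 1.0 × 537 / 1.50 = 716 nm.

716 nm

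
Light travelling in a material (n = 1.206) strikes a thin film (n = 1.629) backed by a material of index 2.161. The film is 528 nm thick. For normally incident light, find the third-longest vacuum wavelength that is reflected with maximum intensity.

At the upper boundary (n = 1.206 to n = 1.629) the reflected ray undergoes a half-wave phase shift.
At the lower boundary (n = 1.629 to n = 2.161) the reflected ray undergoes a half-wave phase shift.
Zero or two π shifts → no net half-wave offset.
With no net inversion, constructive interference in reflection requires 2 n t = m λ.
λ = 2 n t / m. The third-longest wavelength is m = 3: λ = 2 × 1.629 × 528 / 3.00 = 573 nm.

573 nm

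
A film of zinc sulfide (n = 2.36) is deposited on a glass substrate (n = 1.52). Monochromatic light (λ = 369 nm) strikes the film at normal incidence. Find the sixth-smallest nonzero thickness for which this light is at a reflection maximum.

Ray reflecting at the top interface goes from n = 1.0 toward n = 2.36: a half-wave phase shift.
Ray reflecting at the bottom interface goes from n = 2.36 toward n = 1.52: no phase shift.
Net: one phase inversion between the two reflected rays.
So the condition for constructive reflection is 2 n t = (m + ½) λ.
The sixth-smallest nonzero thickness corresponds to m = 5: t = (m + ½) λ / (2 n) = 5.50 × 369 / (2 × 2.36) = 430 nm.

430 nm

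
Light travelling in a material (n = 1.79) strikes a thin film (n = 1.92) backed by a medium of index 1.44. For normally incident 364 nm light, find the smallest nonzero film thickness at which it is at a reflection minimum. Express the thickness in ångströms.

Ray reflecting at the top interface goes from n = 1.79 toward n = 1.92: a half-wave phase shift.
Bottom surface (1.92 → 1.44): reflection off a lower-index medium gives no phase shift.
The two reflections differ by half a wavelength.
For weak reflection here: 2 n t = m λ.
Minimum nonzero at m = 1: t = λ / (2 n) = 364 / (2 × 1.92) = 94.8 nm.

948 Å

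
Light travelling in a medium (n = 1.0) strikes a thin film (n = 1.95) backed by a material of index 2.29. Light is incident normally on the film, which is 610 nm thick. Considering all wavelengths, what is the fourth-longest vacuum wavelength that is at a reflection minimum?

Ray reflecting at the top interface goes from n = 1.0 toward n = 1.95: a half-wave phase shift.
Bottom surface (1.95 → 2.29): reflection off a higher-index medium gives a half-wave phase shift.
Zero or two π shifts → no net half-wave offset.
For weak reflection here: 2 n t = (m + ½) λ.
λ = 2 n t / (m + ½). The fourth-longest wavelength is m = 3: λ = 2 × 1.95 × 610 / 3.50 = 680 nm.

680 nm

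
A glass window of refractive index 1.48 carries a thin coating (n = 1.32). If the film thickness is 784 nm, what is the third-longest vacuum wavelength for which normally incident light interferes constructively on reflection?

At the upper boundary (n = 1.0 to n = 1.32) the reflected ray undergoes a half-wave phase shift.
Bottom surface (1.32 → 1.48): reflection off a higher-index medium gives a half-wave phase shift.
The two reflections carry the same phase change, so no net offset.
For strong reflection here: 2 n t = m λ.
λ = 2 n t / m. The third-longest wavelength is m = 3: λ = 2 × 1.32 × 784 / 3.00 = 690 nm.

690 nm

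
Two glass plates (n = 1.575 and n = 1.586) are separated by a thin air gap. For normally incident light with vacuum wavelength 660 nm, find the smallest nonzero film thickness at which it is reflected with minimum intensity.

Top surface (1.575 → 1.0): reflection off a lower-index medium gives no phase shift.
Ray reflecting at the bottom interface goes from n = 1.0 toward n = 1.586: a half-wave phase shift.
Net: one phase inversion between the two reflected rays.
For dark reflection here: 2 n t = m λ.
Minimum nonzero at m = 1: t = λ / (2 n) = 660 / (2 × 1.0) = 330 nm.

330 nm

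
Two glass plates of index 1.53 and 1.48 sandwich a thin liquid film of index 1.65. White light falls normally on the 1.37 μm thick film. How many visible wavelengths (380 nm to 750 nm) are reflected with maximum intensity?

6

At the upper boundary (n = 1.53 to n = 1.65) the reflected ray undergoes a half-wave phase shift.
Ray reflecting at the bottom interface goes from n = 1.65 toward n = 1.48: no phase shift.
Exactly one π shift → a net half-wave offset.
With one net inversion, constructive interference in reflection requires 2 n t = (m + ½) λ.
λ = 2 n t / (m + ½) = 4521 / (m + ½) nm.
m=5: 822 nm (IR); m=6: 696 nm (visible); m=7: 603 nm (visible); m=8: 532 nm (visible); m=9: 476 nm (visible); m=10: 431 nm (visible); m=11: 393 nm (visible); m=12: 362 nm (UV).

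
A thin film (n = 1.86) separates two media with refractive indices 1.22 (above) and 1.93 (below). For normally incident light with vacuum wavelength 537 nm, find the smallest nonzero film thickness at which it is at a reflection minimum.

72.2 nm

At the upper boundary (n = 1.22 to n = 1.86) the reflected ray undergoes a half-wave phase shift.
Ray reflecting at the bottom interface goes from n = 1.86 toward n = 1.93: a half-wave phase shift.
Zero or two π shifts → no net half-wave offset.
For minimum reflection here: 2 n t = (m + ½) λ.
Minimum at m = 0: t = λ / (4 n) = 537 / (4 × 1.86) = 72.2 nm.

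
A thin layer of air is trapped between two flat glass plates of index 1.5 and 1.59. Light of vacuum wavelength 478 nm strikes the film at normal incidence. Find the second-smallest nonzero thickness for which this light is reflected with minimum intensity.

Ray reflecting at the top interface goes from n = 1.5 toward n = 1.0: no phase shift.
Bottom surface (1.0 → 1.59): reflection off a higher-index medium gives a half-wave phase shift.
Exactly one π shift → a net half-wave offset.
For weak reflection here: 2 n t = m λ.
The second-smallest nonzero thickness corresponds to m = 2: t = m λ / (2 n) = 2.00 × 478 / (2 × 1.0) = 478 nm.

478 nm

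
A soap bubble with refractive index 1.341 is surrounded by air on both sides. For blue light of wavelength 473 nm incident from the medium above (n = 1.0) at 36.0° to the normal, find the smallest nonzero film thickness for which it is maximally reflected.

At the upper boundary (n = 1.0 to n = 1.341) the reflected ray undergoes a half-wave phase shift.
Ray reflecting at the bottom interface goes from n = 1.341 toward n = 1.0: no phase shift.
Exactly one π shift → a net half-wave offset.
So the condition for constructive reflection is 2 n t cos θ_r = (m + ½) λ.
Snell's law: 1.0 sin 36.0° = 1.341 sin θ_r → sin θ_r = 0.438, cos θ_r = 0.899.
Minimum at m = 0: t = λ / (4 n cos θ_r) = 473 / (4 × 1.341 × 0.899) = 98.1 nm.

98.1 nm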